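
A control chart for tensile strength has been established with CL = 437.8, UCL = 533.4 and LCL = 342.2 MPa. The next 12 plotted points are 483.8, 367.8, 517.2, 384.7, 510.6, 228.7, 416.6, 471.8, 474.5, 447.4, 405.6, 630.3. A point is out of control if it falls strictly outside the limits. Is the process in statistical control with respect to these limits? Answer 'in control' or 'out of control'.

out of control

Compare each point to [342.2, 533.4]: sample 6 = 228.7 < LCL; sample 12 = 630.3 > UCL.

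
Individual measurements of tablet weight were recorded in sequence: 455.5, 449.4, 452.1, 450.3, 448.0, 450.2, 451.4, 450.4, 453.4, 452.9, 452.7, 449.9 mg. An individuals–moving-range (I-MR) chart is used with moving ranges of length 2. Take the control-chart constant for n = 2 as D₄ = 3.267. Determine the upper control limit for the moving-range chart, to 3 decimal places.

7.069

Moving ranges: 6.1, 2.7, 1.8, 2.3, 2.2, 1.2, 1.0, 3.0, 0.5, 0.2, 2.8; M̄R̄ = 23.8000 / 11 = 2.1636
UCL_MR = D₄·M̄R̄ = 3.267 × 2.1636 = 7.0686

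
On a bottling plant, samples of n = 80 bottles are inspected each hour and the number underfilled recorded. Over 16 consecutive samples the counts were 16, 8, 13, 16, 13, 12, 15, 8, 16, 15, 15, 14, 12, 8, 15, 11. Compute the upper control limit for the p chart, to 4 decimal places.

p̄ = Σdᵢ / (k·n) = 207 / (16 × 80) = 0.16172
UCL = p̄ + 3·√(p̄(1−p̄)/n) = 0.16172 + 3 × √(0.16172×0.83828/80) = 0.16172 + 3 × 0.04117 = 0.28521

0.2852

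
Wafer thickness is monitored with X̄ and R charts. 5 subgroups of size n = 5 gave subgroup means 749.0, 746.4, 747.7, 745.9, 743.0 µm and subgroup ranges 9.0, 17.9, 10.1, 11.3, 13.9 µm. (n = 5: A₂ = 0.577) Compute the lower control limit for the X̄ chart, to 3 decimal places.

739.222

X̄̄ = (749.0 + 746.4 + 747.7 + 745.9 + 743.0) / 5 = 3732.0000 / 5 = 746.4000
R̄ = (9.0 + 17.9 + 10.1 + 11.3 + 13.9) / 5 = 62.2000 / 5 = 12.4400
LCL = X̄̄ − A₂·R̄ = 746.4000 − 0.577 × 12.4400 = 739.2221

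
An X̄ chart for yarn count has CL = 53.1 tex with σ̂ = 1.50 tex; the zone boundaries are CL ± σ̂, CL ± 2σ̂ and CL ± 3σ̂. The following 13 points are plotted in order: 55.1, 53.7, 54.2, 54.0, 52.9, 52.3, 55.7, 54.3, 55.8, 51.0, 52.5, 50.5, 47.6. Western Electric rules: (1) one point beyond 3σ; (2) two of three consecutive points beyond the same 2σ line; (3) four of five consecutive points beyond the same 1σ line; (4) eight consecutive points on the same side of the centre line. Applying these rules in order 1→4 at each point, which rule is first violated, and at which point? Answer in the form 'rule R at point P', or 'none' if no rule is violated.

rule 1 at point 13

Zone of each point (C = within 1σ̂, B = 1σ̂–2σ̂, A = 2σ̂–3σ̂, * = beyond 3σ̂; sign = side of CL): 1:+B, 2:+C, 3:+C, 4:+C, 5:-C, 6:-C, 7:+B, 8:+C, 9:+B, 10:-B, 11:-C, 12:-B, 13:-*
Rule 1 (one point beyond the 3σ limits) is satisfied at point 13.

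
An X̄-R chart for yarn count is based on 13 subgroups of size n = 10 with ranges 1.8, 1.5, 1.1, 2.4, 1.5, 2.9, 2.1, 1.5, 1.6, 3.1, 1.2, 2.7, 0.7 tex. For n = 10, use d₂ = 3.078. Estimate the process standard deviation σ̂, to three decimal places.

0.602

R̄ = (1.8 + 1.5 + 1.1 + 2.4 + 1.5 + 2.9 + 2.1 + 1.5 + 1.6 + 3.1 + 1.2 + 2.7 + 0.7) / 13 = 1.8538
σ̂ = R̄ / d₂ = 1.8538 / 3.078 = 0.6023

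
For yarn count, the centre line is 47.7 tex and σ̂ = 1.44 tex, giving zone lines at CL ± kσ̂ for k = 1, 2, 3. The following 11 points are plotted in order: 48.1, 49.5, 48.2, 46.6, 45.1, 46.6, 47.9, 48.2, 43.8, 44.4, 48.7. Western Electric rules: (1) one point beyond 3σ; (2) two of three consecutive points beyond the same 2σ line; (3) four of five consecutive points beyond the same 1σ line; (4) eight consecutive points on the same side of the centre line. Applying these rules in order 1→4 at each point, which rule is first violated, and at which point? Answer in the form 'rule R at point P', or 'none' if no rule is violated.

Zone of each point (C = within 1σ̂, B = 1σ̂–2σ̂, A = 2σ̂–3σ̂, * = beyond 3σ̂; sign = side of CL): 1:+C, 2:+B, 3:+C, 4:-C, 5:-B, 6:-C, 7:+C, 8:+C, 9:-A, 10:-A, 11:+C
Rule 2 (two of three consecutive points beyond the same 2σ limit) is satisfied at point 10.

rule 2 at point 10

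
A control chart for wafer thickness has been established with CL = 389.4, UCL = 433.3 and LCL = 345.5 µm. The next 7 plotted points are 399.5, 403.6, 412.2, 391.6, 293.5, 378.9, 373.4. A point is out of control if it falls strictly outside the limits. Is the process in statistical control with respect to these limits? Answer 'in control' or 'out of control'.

out of control

Compare each point to [345.5, 433.3]: sample 5 = 293.5 < LCL.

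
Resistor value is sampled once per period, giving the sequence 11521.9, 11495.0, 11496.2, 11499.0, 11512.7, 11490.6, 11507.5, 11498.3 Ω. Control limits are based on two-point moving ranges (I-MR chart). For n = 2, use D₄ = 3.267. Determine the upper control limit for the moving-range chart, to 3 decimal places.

Moving ranges: 26.9, 1.2, 2.8, 13.7, 22.1, 16.9, 9.2; M̄R̄ = 92.8000 / 7 = 13.2571
UCL_MR = D₄·M̄R̄ = 3.267 × 13.2571 = 43.3111

43.311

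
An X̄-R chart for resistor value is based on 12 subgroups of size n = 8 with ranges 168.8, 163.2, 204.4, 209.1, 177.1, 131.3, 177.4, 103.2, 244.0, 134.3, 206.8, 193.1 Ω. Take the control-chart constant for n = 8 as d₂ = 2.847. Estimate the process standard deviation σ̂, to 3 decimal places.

61.840

R̄ = (168.8 + 163.2 + 204.4 + 209.1 + 177.1 + 131.3 + 177.4 + 103.2 + 244.0 + 134.3 + 206.8 + 193.1) / 12 = 176.0583
σ̂ = R̄ / d₂ = 176.0583 / 2.847 = 61.8399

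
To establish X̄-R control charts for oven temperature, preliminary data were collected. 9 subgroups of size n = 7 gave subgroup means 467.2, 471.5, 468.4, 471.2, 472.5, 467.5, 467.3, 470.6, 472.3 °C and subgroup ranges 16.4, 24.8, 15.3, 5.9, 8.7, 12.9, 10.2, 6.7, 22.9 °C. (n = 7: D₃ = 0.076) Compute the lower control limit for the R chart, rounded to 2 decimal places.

1.05

R̄ = (16.4 + 24.8 + 15.3 + 5.9 + 8.7 + 12.9 + 10.2 + 6.7 + 22.9) / 9 = 123.8000 / 9 = 13.7556
LCL_R = D₃·R̄ = 0.076 × 13.7556 = 1.0454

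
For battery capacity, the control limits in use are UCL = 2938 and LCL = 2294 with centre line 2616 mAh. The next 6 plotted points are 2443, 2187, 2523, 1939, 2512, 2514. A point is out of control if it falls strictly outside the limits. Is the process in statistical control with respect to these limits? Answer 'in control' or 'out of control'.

Compare each point to [2294, 2938]: sample 2 = 2187 < LCL; sample 4 = 1939 < LCL.

out of control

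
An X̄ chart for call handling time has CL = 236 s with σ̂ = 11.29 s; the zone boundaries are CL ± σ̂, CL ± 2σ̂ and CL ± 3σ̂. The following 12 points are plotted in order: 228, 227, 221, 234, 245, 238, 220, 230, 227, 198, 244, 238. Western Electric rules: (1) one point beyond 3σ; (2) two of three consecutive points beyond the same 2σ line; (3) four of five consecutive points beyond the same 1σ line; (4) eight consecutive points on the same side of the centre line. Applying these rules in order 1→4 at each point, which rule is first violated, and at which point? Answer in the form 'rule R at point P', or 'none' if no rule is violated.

rule 1 at point 10

Zone of each point (C = within 1σ̂, B = 1σ̂–2σ̂, A = 2σ̂–3σ̂, * = beyond 3σ̂; sign = side of CL): 1:-C, 2:-C, 3:-B, 4:-C, 5:+C, 6:+C, 7:-B, 8:-C, 9:-C, 10:-*, 11:+C, 12:+C
Rule 1 (one point beyond the 3σ limits) is satisfied at point 10.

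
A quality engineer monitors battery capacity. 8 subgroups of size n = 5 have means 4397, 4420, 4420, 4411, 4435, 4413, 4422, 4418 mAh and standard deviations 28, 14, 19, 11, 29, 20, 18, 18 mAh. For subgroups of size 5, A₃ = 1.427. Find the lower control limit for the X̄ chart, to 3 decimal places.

X̄̄ = (4397 + 4420 + 4420 + 4411 + 4435 + 4413 + 4422 + 4418) / 8 = 4417.0000
s̄ = (28 + 14 + 19 + 11 + 29 + 20 + 18 + 18) / 8 = 19.6250
LCL = X̄̄ − A₃·s̄ = 4417.0000 − 1.427 × 19.6250 = 4388.9951

4388.995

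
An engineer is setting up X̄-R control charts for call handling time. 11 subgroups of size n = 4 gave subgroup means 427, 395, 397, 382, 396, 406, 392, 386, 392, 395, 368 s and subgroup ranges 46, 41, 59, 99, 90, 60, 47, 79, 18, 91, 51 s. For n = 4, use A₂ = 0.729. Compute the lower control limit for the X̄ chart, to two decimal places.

349.05

X̄̄ = (427 + 395 + 397 + 382 + 396 + 406 + 392 + 386 + 392 + 395 + 368) / 11 = 4336.0000 / 11 = 394.1818
R̄ = (46 + 41 + 59 + 99 + 90 + 60 + 47 + 79 + 18 + 91 + 51) / 11 = 681.0000 / 11 = 61.9091
LCL = X̄̄ − A₂·R̄ = 394.1818 − 0.729 × 61.9091 = 349.0501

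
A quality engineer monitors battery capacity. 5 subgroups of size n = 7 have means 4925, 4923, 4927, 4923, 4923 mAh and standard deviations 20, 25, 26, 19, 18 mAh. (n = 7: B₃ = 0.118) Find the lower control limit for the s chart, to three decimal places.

2.549

s̄ = (20 + 25 + 26 + 19 + 18) / 5 = 21.6000
LCL_s = B₃·s̄ = 0.118 × 21.6000 = 2.5488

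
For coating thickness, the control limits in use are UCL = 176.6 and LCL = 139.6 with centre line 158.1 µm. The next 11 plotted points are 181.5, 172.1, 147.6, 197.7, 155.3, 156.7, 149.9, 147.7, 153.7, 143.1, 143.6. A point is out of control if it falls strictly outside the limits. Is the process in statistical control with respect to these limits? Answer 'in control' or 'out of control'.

out of control

Compare each point to [139.6, 176.6]: sample 1 = 181.5 > UCL; sample 4 = 197.7 > UCL.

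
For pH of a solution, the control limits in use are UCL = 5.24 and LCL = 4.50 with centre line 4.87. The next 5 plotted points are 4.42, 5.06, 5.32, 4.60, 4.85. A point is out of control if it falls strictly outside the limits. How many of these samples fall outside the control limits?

Compare each point to [4.50, 5.24]: sample 1 = 4.42 < LCL; sample 3 = 5.32 > UCL.

2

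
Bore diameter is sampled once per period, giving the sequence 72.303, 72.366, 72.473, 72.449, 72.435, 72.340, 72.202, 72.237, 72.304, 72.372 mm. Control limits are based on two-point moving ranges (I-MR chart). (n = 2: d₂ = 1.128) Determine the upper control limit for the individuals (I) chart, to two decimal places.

X̄ = (72.303 + 72.366 + 72.473 + 72.449 + 72.435 + 72.340 + 72.202 + 72.237 + 72.304 + 72.372) / 10 = 72.3481
Moving ranges: 0.063, 0.107, 0.024, 0.014, 0.095, 0.138, 0.035, 0.067, 0.068; M̄R̄ = 0.6110 / 9 = 0.0679
UCL = X̄ + 3·M̄R̄/d₂ = 72.3481 + 3 × 0.0679 / 1.128 = 72.5287

72.53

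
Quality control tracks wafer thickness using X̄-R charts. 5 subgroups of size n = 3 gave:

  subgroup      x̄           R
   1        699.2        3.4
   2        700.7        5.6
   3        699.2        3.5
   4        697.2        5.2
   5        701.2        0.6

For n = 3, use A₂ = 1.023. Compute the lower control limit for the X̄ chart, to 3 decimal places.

695.756

X̄̄ = (699.2 + 700.7 + 699.2 + 697.2 + 701.2) / 5 = 3497.5000 / 5 = 699.5000
R̄ = (3.4 + 5.6 + 3.5 + 5.2 + 0.6) / 5 = 18.3000 / 5 = 3.6600
LCL = X̄̄ − A₂·R̄ = 699.5000 − 1.023 × 3.6600 = 695.7558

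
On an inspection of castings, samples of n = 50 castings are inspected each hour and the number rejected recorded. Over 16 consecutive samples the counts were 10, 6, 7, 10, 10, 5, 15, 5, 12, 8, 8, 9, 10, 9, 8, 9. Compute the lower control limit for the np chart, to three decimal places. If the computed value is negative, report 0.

p̄ = Σdᵢ / (k·n) = 141 / (16 × 50) = 0.17625
LCL = np̄ − 3·√(np̄(1−p̄)) = 8.8125 − 3 × 2.6943 = 0.7296

0.730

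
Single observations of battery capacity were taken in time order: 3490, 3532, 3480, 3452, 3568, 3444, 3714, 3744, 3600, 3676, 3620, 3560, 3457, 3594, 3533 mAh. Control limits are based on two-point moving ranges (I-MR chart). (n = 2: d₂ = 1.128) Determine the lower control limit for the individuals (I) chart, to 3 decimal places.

3317.496

X̄ = (3490 + 3532 + 3480 + 3452 + 3568 + 3444 + 3714 + 3744 + 3600 + 3676 + 3620 + 3560 + 3457 + 3594 + 3533) / 15 = 3564.2667
Moving ranges: 42, 52, 28, 116, 124, 270, 30, 144, 76, 56, 60, 103, 137, 61; M̄R̄ = 1299.0000 / 14 = 92.7857
LCL = X̄ − 3·M̄R̄/d₂ = 3564.2667 − 3 × 92.7857 / 1.128 = 3317.4961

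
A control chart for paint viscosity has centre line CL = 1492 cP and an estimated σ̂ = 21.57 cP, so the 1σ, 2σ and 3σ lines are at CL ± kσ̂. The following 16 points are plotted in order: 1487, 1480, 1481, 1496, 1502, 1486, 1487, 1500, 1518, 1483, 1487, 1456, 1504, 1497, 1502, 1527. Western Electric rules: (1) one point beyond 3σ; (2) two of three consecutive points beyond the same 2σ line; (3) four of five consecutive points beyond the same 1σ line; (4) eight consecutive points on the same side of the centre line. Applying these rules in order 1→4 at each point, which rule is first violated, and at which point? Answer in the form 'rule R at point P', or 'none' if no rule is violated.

Zone of each point (C = within 1σ̂, B = 1σ̂–2σ̂, A = 2σ̂–3σ̂, * = beyond 3σ̂; sign = side of CL): 1:-C, 2:-C, 3:-C, 4:+C, 5:+C, 6:-C, 7:-C, 8:+C, 9:+B, 10:-C, 11:-C, 12:-B, 13:+C, 14:+C, 15:+C, 16:+B
No rule fires across all 16 points.

none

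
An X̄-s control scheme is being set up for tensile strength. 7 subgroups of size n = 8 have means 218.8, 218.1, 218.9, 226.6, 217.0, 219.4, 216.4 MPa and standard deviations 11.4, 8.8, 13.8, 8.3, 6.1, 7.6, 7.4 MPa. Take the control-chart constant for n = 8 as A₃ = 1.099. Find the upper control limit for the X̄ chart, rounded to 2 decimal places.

229.27

X̄̄ = (218.8 + 218.1 + 218.9 + 226.6 + 217.0 + 219.4 + 216.4) / 7 = 219.3143
s̄ = (11.4 + 8.8 + 13.8 + 8.3 + 6.1 + 7.6 + 7.4) / 7 = 9.0571
UCL = X̄̄ + A₃·s̄ = 219.3143 + 1.099 × 9.0571 = 229.2681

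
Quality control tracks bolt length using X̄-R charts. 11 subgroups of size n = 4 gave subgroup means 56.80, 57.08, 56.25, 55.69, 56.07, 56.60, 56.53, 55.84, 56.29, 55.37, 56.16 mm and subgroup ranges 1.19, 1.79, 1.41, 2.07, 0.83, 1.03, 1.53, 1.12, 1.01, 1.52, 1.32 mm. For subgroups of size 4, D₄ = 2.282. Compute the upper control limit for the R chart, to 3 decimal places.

3.074

R̄ = (1.19 + 1.79 + 1.41 + 2.07 + 0.83 + 1.03 + 1.53 + 1.12 + 1.01 + 1.52 + 1.32) / 11 = 14.8200 / 11 = 1.3473
UCL_R = D₄·R̄ = 2.282 × 1.3473 = 3.0745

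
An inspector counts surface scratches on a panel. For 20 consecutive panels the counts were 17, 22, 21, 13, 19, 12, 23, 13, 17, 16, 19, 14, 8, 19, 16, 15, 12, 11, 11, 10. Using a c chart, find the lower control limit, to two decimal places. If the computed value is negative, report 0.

3.63

c̄ = (17 + 22 + 21 + 13 + 19 + 12 + 23 + 13 + 17 + 16 + 19 + 14 + 8 + 19 + 16 + 15 + 12 + 11 + 11 + 10) / 20 = 308 / 20 = 15.4000
LCL = c̄ − 3√c̄ = 15.4000 − 3 × 3.9243 = 3.6271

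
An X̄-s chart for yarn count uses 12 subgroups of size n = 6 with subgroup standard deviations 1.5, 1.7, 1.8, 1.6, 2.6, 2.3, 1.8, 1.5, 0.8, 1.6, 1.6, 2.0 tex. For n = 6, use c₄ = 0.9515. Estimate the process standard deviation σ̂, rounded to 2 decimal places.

1.82

s̄ = (1.5 + 1.7 + 1.8 + 1.6 + 2.6 + 2.3 + 1.8 + 1.5 + 0.8 + 1.6 + 1.6 + 2.0) / 12 = 1.7333
σ̂ = s̄ / c₄ = 1.7333 / 0.9515 = 1.8217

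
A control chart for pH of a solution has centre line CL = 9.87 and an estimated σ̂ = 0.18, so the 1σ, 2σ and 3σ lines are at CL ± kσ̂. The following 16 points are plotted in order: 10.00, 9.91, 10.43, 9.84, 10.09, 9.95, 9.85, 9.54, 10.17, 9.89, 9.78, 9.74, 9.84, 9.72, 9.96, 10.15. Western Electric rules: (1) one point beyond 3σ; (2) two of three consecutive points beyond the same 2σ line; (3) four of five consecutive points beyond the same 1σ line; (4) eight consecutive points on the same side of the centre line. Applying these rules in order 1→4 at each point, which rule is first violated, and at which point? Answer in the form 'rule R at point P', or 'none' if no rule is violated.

Zone of each point (C = within 1σ̂, B = 1σ̂–2σ̂, A = 2σ̂–3σ̂, * = beyond 3σ̂; sign = side of CL): 1:+C, 2:+C, 3:+*, 4:-C, 5:+B, 6:+C, 7:-C, 8:-B, 9:+B, 10:+C, 11:-C, 12:-C, 13:-C, 14:-C, 15:+C, 16:+B
Rule 1 (one point beyond the 3σ limits) is satisfied at point 3.

rule 1 at point 3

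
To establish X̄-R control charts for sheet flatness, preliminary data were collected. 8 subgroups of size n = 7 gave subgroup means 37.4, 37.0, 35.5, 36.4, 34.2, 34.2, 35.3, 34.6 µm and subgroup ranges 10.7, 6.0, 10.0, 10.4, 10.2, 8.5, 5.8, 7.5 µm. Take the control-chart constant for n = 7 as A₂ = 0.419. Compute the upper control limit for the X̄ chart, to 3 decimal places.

X̄̄ = (37.4 + 37.0 + 35.5 + 36.4 + 34.2 + 34.2 + 35.3 + 34.6) / 8 = 284.6000 / 8 = 35.5750
R̄ = (10.7 + 6.0 + 10.0 + 10.4 + 10.2 + 8.5 + 5.8 + 7.5) / 8 = 69.1000 / 8 = 8.6375
UCL = X̄̄ + A₂·R̄ = 35.5750 + 0.419 × 8.6375 = 39.1941

39.194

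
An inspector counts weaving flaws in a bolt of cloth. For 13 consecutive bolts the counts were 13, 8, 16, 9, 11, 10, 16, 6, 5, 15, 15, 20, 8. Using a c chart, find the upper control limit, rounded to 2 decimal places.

c̄ = (13 + 8 + 16 + 9 + 11 + 10 + 16 + 6 + 5 + 15 + 15 + 20 + 8) / 13 = 152 / 13 = 11.6923
UCL = c̄ + 3√c̄ = 11.6923 + 3 × √11.6923 = 11.6923 + 3 × 3.4194 = 21.9505

21.95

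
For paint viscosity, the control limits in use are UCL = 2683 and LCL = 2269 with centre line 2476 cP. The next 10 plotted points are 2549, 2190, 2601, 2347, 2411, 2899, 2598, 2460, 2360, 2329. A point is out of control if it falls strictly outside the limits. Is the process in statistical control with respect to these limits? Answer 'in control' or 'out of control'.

out of control

Compare each point to [2269, 2683]: sample 2 = 2190 < LCL; sample 6 = 2899 > UCL.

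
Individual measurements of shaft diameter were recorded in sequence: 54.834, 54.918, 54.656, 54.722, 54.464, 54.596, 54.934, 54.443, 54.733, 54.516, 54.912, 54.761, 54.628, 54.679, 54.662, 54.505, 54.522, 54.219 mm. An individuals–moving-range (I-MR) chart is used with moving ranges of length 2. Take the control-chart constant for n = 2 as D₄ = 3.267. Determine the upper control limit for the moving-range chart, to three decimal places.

Moving ranges: 0.084, 0.262, 0.066, 0.258, 0.132, 0.338, 0.491, 0.290, 0.217, 0.396, 0.151, 0.133, 0.051, 0.017, 0.157, 0.017, 0.303; M̄R̄ = 3.3630 / 17 = 0.1978
UCL_MR = D₄·M̄R̄ = 3.267 × 0.1978 = 0.6463

0.646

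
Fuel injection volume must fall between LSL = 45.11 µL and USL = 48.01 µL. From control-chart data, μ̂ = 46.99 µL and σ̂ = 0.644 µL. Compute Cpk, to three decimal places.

0.528

Cpu = (USL − μ̂) / (3σ̂) = (48.01 − 46.99) / (3 × 0.644) = 0.5280; Cpl = (μ̂ − LSL) / (3σ̂) = (46.99 − 45.11) / (3 × 0.644) = 0.9731; Cpk = min(Cpu, Cpl) = 0.5280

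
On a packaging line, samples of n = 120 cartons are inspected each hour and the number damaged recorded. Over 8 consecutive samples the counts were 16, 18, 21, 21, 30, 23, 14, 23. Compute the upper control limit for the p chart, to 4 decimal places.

p̄ = Σdᵢ / (k·n) = 166 / (8 × 120) = 0.17292
UCL = p̄ + 3·√(p̄(1−p̄)/n) = 0.17292 + 3 × √(0.17292×0.82708/120) = 0.17292 + 3 × 0.03452 = 0.27648

0.2765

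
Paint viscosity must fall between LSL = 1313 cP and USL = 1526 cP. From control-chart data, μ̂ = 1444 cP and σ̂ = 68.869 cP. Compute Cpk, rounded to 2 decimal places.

Cpu = (USL − μ̂) / (3σ̂) = (1526 − 1444) / (3 × 68.869) = 0.3969; Cpl = (μ̂ − LSL) / (3σ̂) = (1444 − 1313) / (3 × 68.869) = 0.6341; Cpk = min(Cpu, Cpl) = 0.3969

0.40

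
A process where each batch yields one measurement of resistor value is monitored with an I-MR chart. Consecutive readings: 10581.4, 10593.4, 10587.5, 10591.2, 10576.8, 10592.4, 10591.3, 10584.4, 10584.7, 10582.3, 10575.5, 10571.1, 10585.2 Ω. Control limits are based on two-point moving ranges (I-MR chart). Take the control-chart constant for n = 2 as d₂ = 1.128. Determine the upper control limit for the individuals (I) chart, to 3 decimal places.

X̄ = (10581.4 + 10593.4 + 10587.5 + 10591.2 + 10576.8 + 10592.4 + 10591.3 + 10584.4 + 10584.7 + 10582.3 + 10575.5 + 10571.1 + 10585.2) / 13 = 10584.4000
Moving ranges: 12.0, 5.9, 3.7, 14.4, 15.6, 1.1, 6.9, 0.3, 2.4, 6.8, 4.4, 14.1; M̄R̄ = 87.6000 / 12 = 7.3000
UCL = X̄ + 3·M̄R̄/d₂ = 10584.4000 + 3 × 7.3000 / 1.128 = 10603.8149

10603.815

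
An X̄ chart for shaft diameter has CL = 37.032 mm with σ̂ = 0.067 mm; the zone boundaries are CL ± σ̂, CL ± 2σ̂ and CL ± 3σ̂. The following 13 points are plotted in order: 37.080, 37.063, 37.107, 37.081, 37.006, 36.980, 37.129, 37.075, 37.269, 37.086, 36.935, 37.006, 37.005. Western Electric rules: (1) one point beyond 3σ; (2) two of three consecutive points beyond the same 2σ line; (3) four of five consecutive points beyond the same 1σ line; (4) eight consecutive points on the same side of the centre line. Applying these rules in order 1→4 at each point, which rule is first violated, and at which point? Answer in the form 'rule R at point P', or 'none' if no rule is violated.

rule 1 at point 9

Zone of each point (C = within 1σ̂, B = 1σ̂–2σ̂, A = 2σ̂–3σ̂, * = beyond 3σ̂; sign = side of CL): 1:+C, 2:+C, 3:+B, 4:+C, 5:-C, 6:-C, 7:+B, 8:+C, 9:+*, 10:+C, 11:-B, 12:-C, 13:-C
Rule 1 (one point beyond the 3σ limits) is satisfied at point 9.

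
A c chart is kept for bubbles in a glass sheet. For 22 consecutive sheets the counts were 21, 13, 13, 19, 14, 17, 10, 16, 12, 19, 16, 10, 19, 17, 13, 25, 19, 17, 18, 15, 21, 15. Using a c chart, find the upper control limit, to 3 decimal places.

28.437

c̄ = (21 + 13 + 13 + 19 + 14 + 17 + 10 + 16 + 12 + 19 + 16 + 10 + 19 + 17 + 13 + 25 + 19 + 17 + 18 + 15 + 21 + 15) / 22 = 359 / 22 = 16.3182
UCL = c̄ + 3√c̄ = 16.3182 + 3 × √16.3182 = 16.3182 + 3 × 4.0396 = 28.4369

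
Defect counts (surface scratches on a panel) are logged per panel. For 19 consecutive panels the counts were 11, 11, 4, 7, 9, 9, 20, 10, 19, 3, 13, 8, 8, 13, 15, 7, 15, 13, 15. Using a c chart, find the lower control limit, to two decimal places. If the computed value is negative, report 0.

1.08

c̄ = (11 + 11 + 4 + 7 + 9 + 9 + 20 + 10 + 19 + 3 + 13 + 8 + 8 + 13 + 15 + 7 + 15 + 13 + 15) / 19 = 210 / 19 = 11.0526
LCL = c̄ − 3√c̄ = 11.0526 − 3 × 3.3245 = 1.0790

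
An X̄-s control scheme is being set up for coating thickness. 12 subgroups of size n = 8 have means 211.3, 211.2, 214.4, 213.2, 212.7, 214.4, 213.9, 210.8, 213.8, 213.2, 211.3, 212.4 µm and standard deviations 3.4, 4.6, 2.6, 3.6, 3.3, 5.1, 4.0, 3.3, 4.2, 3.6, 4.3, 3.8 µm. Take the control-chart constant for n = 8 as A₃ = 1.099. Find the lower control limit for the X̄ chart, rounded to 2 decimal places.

X̄̄ = (211.3 + 211.2 + 214.4 + 213.2 + 212.7 + 214.4 + 213.9 + 210.8 + 213.8 + 213.2 + 211.3 + 212.4) / 12 = 212.7167
s̄ = (3.4 + 4.6 + 2.6 + 3.6 + 3.3 + 5.1 + 4.0 + 3.3 + 4.2 + 3.6 + 4.3 + 3.8) / 12 = 3.8167
LCL = X̄̄ − A₃·s̄ = 212.7167 − 1.099 × 3.8167 = 208.5222

208.52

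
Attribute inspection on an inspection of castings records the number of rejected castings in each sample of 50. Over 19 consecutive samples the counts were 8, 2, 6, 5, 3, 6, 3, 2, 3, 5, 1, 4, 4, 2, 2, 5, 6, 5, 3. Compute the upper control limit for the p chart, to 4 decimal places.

0.1934

p̄ = Σdᵢ / (k·n) = 75 / (19 × 50) = 0.07895
UCL = p̄ + 3·√(p̄(1−p̄)/n) = 0.07895 + 3 × √(0.07895×0.92105/50) = 0.07895 + 3 × 0.03814 = 0.19335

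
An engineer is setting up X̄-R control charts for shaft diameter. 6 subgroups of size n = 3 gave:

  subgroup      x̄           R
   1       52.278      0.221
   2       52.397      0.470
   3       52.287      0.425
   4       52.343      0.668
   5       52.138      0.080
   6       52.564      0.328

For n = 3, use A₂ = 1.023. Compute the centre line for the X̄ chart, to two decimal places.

X̄̄ = (52.278 + 52.397 + 52.287 + 52.343 + 52.138 + 52.564) / 6 = 314.0070 / 6 = 52.3345
CL = X̄̄ = 52.3345

52.33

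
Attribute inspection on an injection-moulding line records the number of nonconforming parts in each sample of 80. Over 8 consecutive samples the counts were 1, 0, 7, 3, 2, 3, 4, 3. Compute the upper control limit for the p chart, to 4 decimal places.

0.0984

p̄ = Σdᵢ / (k·n) = 23 / (8 × 80) = 0.03594
UCL = p̄ + 3·√(p̄(1−p̄)/n) = 0.03594 + 3 × √(0.03594×0.96406/80) = 0.03594 + 3 × 0.02081 = 0.09837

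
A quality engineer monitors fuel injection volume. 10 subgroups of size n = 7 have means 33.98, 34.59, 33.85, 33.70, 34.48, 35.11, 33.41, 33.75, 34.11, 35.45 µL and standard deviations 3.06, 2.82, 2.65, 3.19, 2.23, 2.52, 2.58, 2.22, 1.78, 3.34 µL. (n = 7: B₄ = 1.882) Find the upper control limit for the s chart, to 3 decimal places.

4.967

s̄ = (3.06 + 2.82 + 2.65 + 3.19 + 2.23 + 2.52 + 2.58 + 2.22 + 1.78 + 3.34) / 10 = 2.6390
UCL_s = B₄·s̄ = 1.882 × 2.6390 = 4.9666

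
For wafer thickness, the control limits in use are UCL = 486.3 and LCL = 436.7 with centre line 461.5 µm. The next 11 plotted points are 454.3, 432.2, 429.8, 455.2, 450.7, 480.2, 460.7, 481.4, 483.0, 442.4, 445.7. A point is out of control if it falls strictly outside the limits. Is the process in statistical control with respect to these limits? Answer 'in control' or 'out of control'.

out of control

Compare each point to [436.7, 486.3]: sample 2 = 432.2 < LCL; sample 3 = 429.8 < LCL.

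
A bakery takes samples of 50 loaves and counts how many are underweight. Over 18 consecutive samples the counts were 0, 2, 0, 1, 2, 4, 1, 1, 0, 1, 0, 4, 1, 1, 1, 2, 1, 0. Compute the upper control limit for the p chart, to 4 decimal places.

0.0900

p̄ = Σdᵢ / (k·n) = 22 / (18 × 50) = 0.02444
UCL = p̄ + 3·√(p̄(1−p̄)/n) = 0.02444 + 3 × √(0.02444×0.97556/50) = 0.02444 + 3 × 0.02184 = 0.08996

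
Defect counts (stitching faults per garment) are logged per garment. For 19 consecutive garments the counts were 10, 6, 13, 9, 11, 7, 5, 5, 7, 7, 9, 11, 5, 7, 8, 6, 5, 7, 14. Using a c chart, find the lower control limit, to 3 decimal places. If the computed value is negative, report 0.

0.000

c̄ = (10 + 6 + 13 + 9 + 11 + 7 + 5 + 5 + 7 + 7 + 9 + 11 + 5 + 7 + 8 + 6 + 5 + 7 + 14) / 19 = 152 / 19 = 8.0000
LCL = c̄ − 3√c̄ = 8.0000 − 3 × 2.8284 = -0.4853 → 0 (cannot be negative)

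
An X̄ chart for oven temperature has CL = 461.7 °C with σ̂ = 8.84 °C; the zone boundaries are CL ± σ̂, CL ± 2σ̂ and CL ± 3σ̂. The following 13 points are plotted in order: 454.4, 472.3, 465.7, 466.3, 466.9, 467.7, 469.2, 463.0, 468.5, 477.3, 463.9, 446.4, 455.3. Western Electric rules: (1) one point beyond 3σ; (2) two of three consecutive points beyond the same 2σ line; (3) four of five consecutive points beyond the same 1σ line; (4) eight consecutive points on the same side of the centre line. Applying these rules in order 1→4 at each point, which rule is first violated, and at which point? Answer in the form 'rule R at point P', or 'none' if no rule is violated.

rule 4 at point 9

Zone of each point (C = within 1σ̂, B = 1σ̂–2σ̂, A = 2σ̂–3σ̂, * = beyond 3σ̂; sign = side of CL): 1:-C, 2:+B, 3:+C, 4:+C, 5:+C, 6:+C, 7:+C, 8:+C, 9:+C, 10:+B, 11:+C, 12:-B, 13:-C
Rule 4 (eight consecutive points on the same side of the centre line) is satisfied at point 9.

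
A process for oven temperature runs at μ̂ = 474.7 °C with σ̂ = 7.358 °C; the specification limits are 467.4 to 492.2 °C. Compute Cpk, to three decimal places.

Cpu = (USL − μ̂) / (3σ̂) = (492.2 − 474.7) / (3 × 7.358) = 0.7928; Cpl = (μ̂ − LSL) / (3σ̂) = (474.7 − 467.4) / (3 × 7.358) = 0.3307; Cpk = min(Cpu, Cpl) = 0.3307

0.331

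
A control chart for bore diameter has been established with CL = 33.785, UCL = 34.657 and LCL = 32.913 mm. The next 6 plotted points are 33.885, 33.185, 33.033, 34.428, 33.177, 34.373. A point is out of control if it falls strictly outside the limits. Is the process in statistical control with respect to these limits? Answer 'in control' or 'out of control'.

in control

All 6 points lie within [32.913, 34.657].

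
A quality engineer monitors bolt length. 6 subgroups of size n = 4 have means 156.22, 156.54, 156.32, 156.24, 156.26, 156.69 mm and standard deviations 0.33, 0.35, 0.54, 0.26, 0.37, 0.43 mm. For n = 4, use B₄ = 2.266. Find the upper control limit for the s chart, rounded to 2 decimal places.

s̄ = (0.33 + 0.35 + 0.54 + 0.26 + 0.37 + 0.43) / 6 = 0.3800
UCL_s = B₄·s̄ = 2.266 × 0.3800 = 0.8611

0.86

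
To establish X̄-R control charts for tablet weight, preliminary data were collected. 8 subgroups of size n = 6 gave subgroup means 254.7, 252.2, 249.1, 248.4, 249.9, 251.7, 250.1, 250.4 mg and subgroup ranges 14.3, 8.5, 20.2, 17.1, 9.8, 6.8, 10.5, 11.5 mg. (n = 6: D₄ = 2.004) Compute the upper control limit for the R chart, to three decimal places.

R̄ = (14.3 + 8.5 + 20.2 + 17.1 + 9.8 + 6.8 + 10.5 + 11.5) / 8 = 98.7000 / 8 = 12.3375
UCL_R = D₄·R̄ = 2.004 × 12.3375 = 24.7244

24.724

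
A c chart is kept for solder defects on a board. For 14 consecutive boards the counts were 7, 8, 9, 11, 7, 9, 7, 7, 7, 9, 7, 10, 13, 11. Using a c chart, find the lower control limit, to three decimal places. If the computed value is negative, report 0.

0.000

c̄ = (7 + 8 + 9 + 11 + 7 + 9 + 7 + 7 + 7 + 9 + 7 + 10 + 13 + 11) / 14 = 122 / 14 = 8.7143
LCL = c̄ − 3√c̄ = 8.7143 − 3 × 2.9520 = -0.1417 → 0 (cannot be negative)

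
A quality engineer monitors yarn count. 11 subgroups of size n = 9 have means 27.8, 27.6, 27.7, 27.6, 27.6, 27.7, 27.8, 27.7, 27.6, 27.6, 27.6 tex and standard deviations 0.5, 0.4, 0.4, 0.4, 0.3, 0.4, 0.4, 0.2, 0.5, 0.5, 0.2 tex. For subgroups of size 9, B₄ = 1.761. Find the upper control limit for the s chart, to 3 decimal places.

s̄ = (0.5 + 0.4 + 0.4 + 0.4 + 0.3 + 0.4 + 0.4 + 0.2 + 0.5 + 0.5 + 0.2) / 11 = 0.3818
UCL_s = B₄·s̄ = 1.761 × 0.3818 = 0.6724

0.672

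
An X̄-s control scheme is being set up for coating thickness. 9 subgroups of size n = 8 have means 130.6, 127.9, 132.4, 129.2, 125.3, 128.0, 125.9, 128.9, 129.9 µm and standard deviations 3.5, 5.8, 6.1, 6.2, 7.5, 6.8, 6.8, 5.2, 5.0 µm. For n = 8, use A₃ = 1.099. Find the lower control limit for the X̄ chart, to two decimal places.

X̄̄ = (130.6 + 127.9 + 132.4 + 129.2 + 125.3 + 128.0 + 125.9 + 128.9 + 129.9) / 9 = 128.6778
s̄ = (3.5 + 5.8 + 6.1 + 6.2 + 7.5 + 6.8 + 6.8 + 5.2 + 5.0) / 9 = 5.8778
LCL = X̄̄ − A₃·s̄ = 128.6778 − 1.099 × 5.8778 = 122.2181

122.22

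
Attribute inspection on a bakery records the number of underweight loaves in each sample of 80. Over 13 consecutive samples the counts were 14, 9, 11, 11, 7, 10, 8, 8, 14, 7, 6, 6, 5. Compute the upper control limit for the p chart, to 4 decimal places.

p̄ = Σdᵢ / (k·n) = 116 / (13 × 80) = 0.11154
UCL = p̄ + 3·√(p̄(1−p̄)/n) = 0.11154 + 3 × √(0.11154×0.88846/80) = 0.11154 + 3 × 0.03520 = 0.21712

0.2171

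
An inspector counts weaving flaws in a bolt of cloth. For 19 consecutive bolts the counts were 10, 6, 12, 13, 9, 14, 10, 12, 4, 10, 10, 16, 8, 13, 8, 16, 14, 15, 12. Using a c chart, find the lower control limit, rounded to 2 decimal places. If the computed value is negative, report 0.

c̄ = (10 + 6 + 12 + 13 + 9 + 14 + 10 + 12 + 4 + 10 + 10 + 16 + 8 + 13 + 8 + 16 + 14 + 15 + 12) / 19 = 212 / 19 = 11.1579
LCL = c̄ − 3√c̄ = 11.1579 − 3 × 3.3403 = 1.1369

1.14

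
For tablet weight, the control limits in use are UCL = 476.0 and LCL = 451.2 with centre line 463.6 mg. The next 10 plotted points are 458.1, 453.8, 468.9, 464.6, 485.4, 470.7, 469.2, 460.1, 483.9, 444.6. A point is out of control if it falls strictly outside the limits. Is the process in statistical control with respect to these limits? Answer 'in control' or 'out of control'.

Compare each point to [451.2, 476.0]: sample 5 = 485.4 > UCL; sample 9 = 483.9 > UCL; sample 10 = 444.6 < LCL.

out of control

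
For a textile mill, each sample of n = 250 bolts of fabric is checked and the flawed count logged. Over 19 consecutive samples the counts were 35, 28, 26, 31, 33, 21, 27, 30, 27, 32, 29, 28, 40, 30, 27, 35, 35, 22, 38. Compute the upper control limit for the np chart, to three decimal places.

p̄ = Σdᵢ / (k·n) = 574 / (19 × 250) = 0.12084
UCL = np̄ + 3·√(np̄(1−p̄)) = 30.2105 + 3 × √(30.2105×0.87916) = 30.2105 + 3 × 5.1536 = 45.6714

45.671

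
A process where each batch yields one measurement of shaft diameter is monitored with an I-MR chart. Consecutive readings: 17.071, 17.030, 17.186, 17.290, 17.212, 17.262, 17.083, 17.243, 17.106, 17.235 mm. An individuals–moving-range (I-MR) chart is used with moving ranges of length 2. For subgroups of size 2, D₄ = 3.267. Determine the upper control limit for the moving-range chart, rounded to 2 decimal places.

0.38

Moving ranges: 0.041, 0.156, 0.104, 0.078, 0.050, 0.179, 0.160, 0.137, 0.129; M̄R̄ = 1.0340 / 9 = 0.1149
UCL_MR = D₄·M̄R̄ = 3.267 × 0.1149 = 0.3753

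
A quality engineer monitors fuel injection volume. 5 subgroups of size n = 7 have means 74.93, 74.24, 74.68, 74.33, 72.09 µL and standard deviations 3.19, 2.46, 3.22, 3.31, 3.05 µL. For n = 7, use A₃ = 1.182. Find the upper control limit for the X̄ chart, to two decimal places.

X̄̄ = (74.93 + 74.24 + 74.68 + 74.33 + 72.09) / 5 = 74.0540
s̄ = (3.19 + 2.46 + 3.22 + 3.31 + 3.05) / 5 = 3.0460
UCL = X̄̄ + A₃·s̄ = 74.0540 + 1.182 × 3.0460 = 77.6544

77.65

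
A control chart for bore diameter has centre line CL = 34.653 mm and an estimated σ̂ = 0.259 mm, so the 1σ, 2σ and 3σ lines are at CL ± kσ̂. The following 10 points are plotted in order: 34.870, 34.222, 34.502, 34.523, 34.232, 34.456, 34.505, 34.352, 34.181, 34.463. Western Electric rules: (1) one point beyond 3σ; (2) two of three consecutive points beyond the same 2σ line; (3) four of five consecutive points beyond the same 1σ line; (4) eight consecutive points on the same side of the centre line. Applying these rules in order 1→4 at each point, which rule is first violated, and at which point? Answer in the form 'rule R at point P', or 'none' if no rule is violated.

rule 4 at point 9

Zone of each point (C = within 1σ̂, B = 1σ̂–2σ̂, A = 2σ̂–3σ̂, * = beyond 3σ̂; sign = side of CL): 1:+C, 2:-B, 3:-C, 4:-C, 5:-B, 6:-C, 7:-C, 8:-B, 9:-B, 10:-C
Rule 4 (eight consecutive points on the same side of the centre line) is satisfied at point 9.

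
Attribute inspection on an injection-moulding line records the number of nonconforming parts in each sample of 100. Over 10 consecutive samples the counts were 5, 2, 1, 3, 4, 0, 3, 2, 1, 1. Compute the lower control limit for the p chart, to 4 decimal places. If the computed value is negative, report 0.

p̄ = Σdᵢ / (k·n) = 22 / (10 × 100) = 0.02200
LCL = p̄ − 3·√(p̄(1−p̄)/n) = 0.02200 − 3 × 0.01467 = -0.02200 → 0 (negative, so LCL = 0)

0.0000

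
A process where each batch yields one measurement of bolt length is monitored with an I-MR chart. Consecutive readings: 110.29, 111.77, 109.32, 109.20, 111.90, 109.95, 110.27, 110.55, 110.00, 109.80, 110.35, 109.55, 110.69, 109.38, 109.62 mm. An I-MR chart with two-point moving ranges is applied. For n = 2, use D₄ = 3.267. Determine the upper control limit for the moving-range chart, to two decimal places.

Moving ranges: 1.48, 2.45, 0.12, 2.70, 1.95, 0.32, 0.28, 0.55, 0.20, 0.55, 0.80, 1.14, 1.31, 0.24; M̄R̄ = 14.0900 / 14 = 1.0064
UCL_MR = D₄·M̄R̄ = 3.267 × 1.0064 = 3.2880

3.29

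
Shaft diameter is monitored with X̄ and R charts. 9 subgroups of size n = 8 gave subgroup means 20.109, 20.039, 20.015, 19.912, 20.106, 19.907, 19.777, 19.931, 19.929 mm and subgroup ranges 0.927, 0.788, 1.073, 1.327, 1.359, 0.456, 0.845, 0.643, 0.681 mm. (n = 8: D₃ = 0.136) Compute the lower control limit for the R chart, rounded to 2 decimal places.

R̄ = (0.927 + 0.788 + 1.073 + 1.327 + 1.359 + 0.456 + 0.845 + 0.643 + 0.681) / 9 = 8.0990 / 9 = 0.8999
LCL_R = D₃·R̄ = 0.136 × 0.8999 = 0.1224

0.12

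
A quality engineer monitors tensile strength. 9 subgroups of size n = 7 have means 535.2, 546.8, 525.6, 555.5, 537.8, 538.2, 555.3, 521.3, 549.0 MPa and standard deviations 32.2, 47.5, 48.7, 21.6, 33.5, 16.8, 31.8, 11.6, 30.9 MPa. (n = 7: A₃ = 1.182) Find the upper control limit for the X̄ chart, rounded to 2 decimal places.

X̄̄ = (535.2 + 546.8 + 525.6 + 555.5 + 537.8 + 538.2 + 555.3 + 521.3 + 549.0) / 9 = 540.5222
s̄ = (32.2 + 47.5 + 48.7 + 21.6 + 33.5 + 16.8 + 31.8 + 11.6 + 30.9) / 9 = 30.5111
UCL = X̄̄ + A₃·s̄ = 540.5222 + 1.182 × 30.5111 = 576.5864

576.59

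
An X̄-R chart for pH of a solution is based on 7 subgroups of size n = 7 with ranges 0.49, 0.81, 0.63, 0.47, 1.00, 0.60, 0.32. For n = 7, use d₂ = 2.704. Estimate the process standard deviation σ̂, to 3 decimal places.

0.228

R̄ = (0.49 + 0.81 + 0.63 + 0.47 + 1.00 + 0.60 + 0.32) / 7 = 0.6171
σ̂ = R̄ / d₂ = 0.6171 / 2.704 = 0.2282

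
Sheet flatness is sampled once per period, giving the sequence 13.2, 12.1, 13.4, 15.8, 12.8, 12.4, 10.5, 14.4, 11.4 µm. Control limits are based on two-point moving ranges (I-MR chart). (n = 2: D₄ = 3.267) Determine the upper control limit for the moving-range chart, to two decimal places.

6.94

Moving ranges: 1.1, 1.3, 2.4, 3.0, 0.4, 1.9, 3.9, 3.0; M̄R̄ = 17.0000 / 8 = 2.1250
UCL_MR = D₄·M̄R̄ = 3.267 × 2.1250 = 6.9424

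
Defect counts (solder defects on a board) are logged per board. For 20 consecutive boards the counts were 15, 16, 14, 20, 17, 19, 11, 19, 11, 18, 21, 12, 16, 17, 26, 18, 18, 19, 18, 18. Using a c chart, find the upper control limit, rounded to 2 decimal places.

29.57

c̄ = (15 + 16 + 14 + 20 + 17 + 19 + 11 + 19 + 11 + 18 + 21 + 12 + 16 + 17 + 26 + 18 + 18 + 19 + 18 + 18) / 20 = 343 / 20 = 17.1500
UCL = c̄ + 3√c̄ = 17.1500 + 3 × √17.1500 = 17.1500 + 3 × 4.1413 = 29.5738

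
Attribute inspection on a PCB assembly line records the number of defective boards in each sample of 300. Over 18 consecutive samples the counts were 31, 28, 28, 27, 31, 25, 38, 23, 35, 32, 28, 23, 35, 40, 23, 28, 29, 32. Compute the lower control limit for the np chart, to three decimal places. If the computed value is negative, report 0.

14.241

p̄ = Σdᵢ / (k·n) = 536 / (18 × 300) = 0.09926
LCL = np̄ − 3·√(np̄(1−p̄)) = 29.7778 − 3 × 5.1790 = 14.2408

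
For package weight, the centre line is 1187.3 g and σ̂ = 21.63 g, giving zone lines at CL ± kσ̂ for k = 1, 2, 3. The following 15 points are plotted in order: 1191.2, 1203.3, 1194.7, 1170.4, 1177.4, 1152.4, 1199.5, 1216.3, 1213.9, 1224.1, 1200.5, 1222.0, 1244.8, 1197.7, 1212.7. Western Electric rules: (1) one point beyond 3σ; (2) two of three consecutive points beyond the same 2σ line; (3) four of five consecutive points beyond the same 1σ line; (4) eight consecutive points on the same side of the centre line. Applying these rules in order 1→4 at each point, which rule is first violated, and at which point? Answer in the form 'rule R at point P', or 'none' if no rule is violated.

Zone of each point (C = within 1σ̂, B = 1σ̂–2σ̂, A = 2σ̂–3σ̂, * = beyond 3σ̂; sign = side of CL): 1:+C, 2:+C, 3:+C, 4:-C, 5:-C, 6:-B, 7:+C, 8:+B, 9:+B, 10:+B, 11:+C, 12:+B, 13:+A, 14:+C, 15:+B
Rule 3 (four of five consecutive points beyond the same 1σ limit) is satisfied at point 12.

rule 3 at point 12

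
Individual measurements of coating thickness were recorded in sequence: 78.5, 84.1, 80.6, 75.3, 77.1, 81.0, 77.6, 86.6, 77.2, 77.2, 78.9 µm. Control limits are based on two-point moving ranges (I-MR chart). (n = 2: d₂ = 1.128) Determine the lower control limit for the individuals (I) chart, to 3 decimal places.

X̄ = (78.5 + 84.1 + 80.6 + 75.3 + 77.1 + 81.0 + 77.6 + 86.6 + 77.2 + 77.2 + 78.9) / 11 = 79.4636
Moving ranges: 5.6, 3.5, 5.3, 1.8, 3.9, 3.4, 9.0, 9.4, 0.0, 1.7; M̄R̄ = 43.6000 / 10 = 4.3600
LCL = X̄ − 3·M̄R̄/d₂ = 79.4636 − 3 × 4.3600 / 1.128 = 67.8679

67.868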